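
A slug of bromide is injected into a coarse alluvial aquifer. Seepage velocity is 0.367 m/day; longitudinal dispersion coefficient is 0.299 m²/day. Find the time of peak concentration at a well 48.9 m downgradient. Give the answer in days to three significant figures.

For the 1D instantaneous-source solution, setting ∂C/∂t = 0 at fixed x gives v²t² + 2Dt − x² = 0, so t = (√(D² + v²x²) − D)/v².
√(D² + v²x²) = √(0.299² + 0.367² × 48.9²) = 17.95; v² = 0.134689.
t = (17.95 − 0.299)/0.134689 = 131 days (vs. the pure-advection estimate x/v = 133 d).

131 days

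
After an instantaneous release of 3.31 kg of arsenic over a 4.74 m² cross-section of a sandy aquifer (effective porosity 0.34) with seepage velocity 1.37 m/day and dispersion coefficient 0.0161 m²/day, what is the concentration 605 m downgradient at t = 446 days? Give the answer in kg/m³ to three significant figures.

For an instantaneous plane source, C(x,t) = M/(n_e·A·√(4πDt)) · exp(−(x−vt)²/(4Dt)), with n_e·A the pore (flow) area.
Plume center vt = 1.37 × 446 = 611.02 m, so the well at 605 m is 6.02 m upgradient of the peak.
√(4πDt) = 9.499 m, giving peak height M/(n_e·A·√(4πDt)) = 3.31/(0.34 × 4.74 × 9.499) = 0.2162 kg/m³.
(x−vt)²/(4Dt) = (-6.02)²/(4 × 0.0161 × 446) = 1.262; exp(−1.262) = 0.2831.
C = 0.2162 × 0.2831 = 0.0612 kg/m³.

0.0612 kg/m³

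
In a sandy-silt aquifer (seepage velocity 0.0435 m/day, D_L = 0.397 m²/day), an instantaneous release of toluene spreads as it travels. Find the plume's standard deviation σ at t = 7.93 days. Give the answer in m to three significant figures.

Dispersive spreading gives a Gaussian with σ² = 2Dt; advection only shifts the center.
σ = √(2 × 0.397 × 7.93) = 2.51 m.

2.51 m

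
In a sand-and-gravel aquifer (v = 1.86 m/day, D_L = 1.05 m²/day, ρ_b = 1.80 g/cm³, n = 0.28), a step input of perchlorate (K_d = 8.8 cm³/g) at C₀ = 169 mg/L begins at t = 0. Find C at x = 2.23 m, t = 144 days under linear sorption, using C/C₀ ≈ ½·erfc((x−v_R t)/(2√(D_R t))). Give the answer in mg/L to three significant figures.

Retardation factor R = 1 + ρ_b·K_d/n = 1 + 1.80 × 8.8/0.28 = 57.57.
Sorption retards both mechanisms: v_R = v/R = 0.03231 m/day, D_R = D/R = 0.01824 m²/day.
v_R·t = 0.03231 × 144 = 4.65264 m; 2√(D_R t) = 3.241 m; argument = (2.23 − 4.65264)/3.241 = -0.7475.
C = C₀ × ½·erfc(-0.7475) = 169 × 0.8548 = 144 mg/L.

144 mg/L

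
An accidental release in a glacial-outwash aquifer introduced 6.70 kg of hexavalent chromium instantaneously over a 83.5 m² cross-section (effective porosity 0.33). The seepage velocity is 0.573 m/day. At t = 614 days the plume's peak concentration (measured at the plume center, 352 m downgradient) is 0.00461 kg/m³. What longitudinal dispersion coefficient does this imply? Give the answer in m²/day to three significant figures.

0.361 m²/day

At the plume center C_max = M/(n_e·A·√(4πDt)), so D = M²/(4πt·(n_e·A·C_max)²).
n_e·A·C_max = 0.33 × 83.5 × 0.00461 = 0.1270 kg/m.
D = 6.70²/(4π × 614 × 0.1270²) = 0.361 m²/day.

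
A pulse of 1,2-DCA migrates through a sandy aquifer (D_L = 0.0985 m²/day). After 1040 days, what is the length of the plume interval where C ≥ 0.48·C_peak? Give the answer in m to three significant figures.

34.7 m

The plume is Gaussian with σ = √(2Dt) = √(2 × 0.0985 × 1040) = 14.31 m.
C/C_peak = exp(−Δx²/(2σ²)) = 0.48 ⇒ Δx = σ·√(−2 ln 0.48) = 14.31 × 1.212 = 17.34 m.
Width = 2Δx = 34.7 m.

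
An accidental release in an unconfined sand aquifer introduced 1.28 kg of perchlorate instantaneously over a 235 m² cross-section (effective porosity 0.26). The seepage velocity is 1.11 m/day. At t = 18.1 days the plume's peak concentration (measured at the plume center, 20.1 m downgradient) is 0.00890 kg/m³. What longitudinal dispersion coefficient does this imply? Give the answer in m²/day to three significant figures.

At the plume center C_max = M/(n_e·A·√(4πDt)), so D = M²/(4πt·(n_e·A·C_max)²).
n_e·A·C_max = 0.26 × 235 × 0.00890 = 0.5438 kg/m.
D = 1.28²/(4π × 18.1 × 0.5438²) = 0.0244 m²/day.

0.0244 m²/day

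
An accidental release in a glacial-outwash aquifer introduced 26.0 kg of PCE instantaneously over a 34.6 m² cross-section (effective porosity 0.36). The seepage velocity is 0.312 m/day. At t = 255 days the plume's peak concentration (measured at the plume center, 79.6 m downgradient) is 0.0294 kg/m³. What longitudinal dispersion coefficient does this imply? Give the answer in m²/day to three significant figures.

At the plume center C_max = M/(n_e·A·√(4πDt)), so D = M²/(4πt·(n_e·A·C_max)²).
n_e·A·C_max = 0.36 × 34.6 × 0.0294 = 0.3662 kg/m.
D = 26.0²/(4π × 255 × 0.3662²) = 1.57 m²/day.

1.57 m²/day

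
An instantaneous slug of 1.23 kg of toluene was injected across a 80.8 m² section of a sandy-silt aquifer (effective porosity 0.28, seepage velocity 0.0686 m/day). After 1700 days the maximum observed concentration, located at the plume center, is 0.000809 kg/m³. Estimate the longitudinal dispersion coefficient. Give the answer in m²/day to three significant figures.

0.211 m²/day

At the plume center C_max = M/(n_e·A·√(4πDt)), so D = M²/(4πt·(n_e·A·C_max)²).
n_e·A·C_max = 0.28 × 80.8 × 0.000809 = 0.01830 kg/m.
D = 1.23²/(4π × 1700 × 0.01830²) = 0.211 m²/day.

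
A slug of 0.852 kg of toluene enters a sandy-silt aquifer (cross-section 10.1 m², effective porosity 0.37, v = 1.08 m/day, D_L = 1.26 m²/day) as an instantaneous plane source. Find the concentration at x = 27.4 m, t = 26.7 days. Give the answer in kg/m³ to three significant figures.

For an instantaneous plane source, C(x,t) = M/(n_e·A·√(4πDt)) · exp(−(x−vt)²/(4Dt)), with n_e·A the pore (flow) area.
Plume center vt = 1.08 × 26.7 = 28.836 m, so the well at 27.4 m is 1.436 m upgradient of the peak.
√(4πDt) = 20.56 m, giving peak height M/(n_e·A·√(4πDt)) = 0.852/(0.37 × 10.1 × 20.56) = 0.01109 kg/m³.
(x−vt)²/(4Dt) = (-1.436)²/(4 × 1.26 × 26.7) = 0.01532; exp(−0.01532) = 0.9848.
C = 0.01109 × 0.9848 = 0.0109 kg/m³.

0.0109 kg/m³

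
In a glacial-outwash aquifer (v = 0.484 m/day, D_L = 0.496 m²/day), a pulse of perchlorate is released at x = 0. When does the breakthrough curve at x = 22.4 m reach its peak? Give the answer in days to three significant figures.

For the 1D instantaneous-source solution, setting ∂C/∂t = 0 at fixed x gives v²t² + 2Dt − x² = 0, so t = (√(D² + v²x²) − D)/v².
√(D² + v²x²) = √(0.496² + 0.484² × 22.4²) = 10.85; v² = 0.234256.
t = (10.85 − 0.496)/0.234256 = 44.2 days (vs. the pure-advection estimate x/v = 46.3 d).

44.2 days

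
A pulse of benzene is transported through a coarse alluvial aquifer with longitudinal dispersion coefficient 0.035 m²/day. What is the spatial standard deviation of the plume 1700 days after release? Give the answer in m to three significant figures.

Dispersive spreading gives a Gaussian with σ² = 2Dt; advection only shifts the center.
σ = √(2 × 0.035 × 1700) = 10.9 m.

10.9 m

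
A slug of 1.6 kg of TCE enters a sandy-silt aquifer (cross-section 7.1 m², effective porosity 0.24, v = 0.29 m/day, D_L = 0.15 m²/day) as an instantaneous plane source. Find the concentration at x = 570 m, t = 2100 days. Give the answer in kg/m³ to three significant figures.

0.00446 kg/m³

For an instantaneous plane source, C(x,t) = M/(n_e·A·√(4πDt)) · exp(−(x−vt)²/(4Dt)), with n_e·A the pore (flow) area.
Plume center vt = 0.29 × 2100 = 609 m, so the well at 570 m is 39 m upgradient of the peak.
√(4πDt) = 62.92 m, giving peak height M/(n_e·A·√(4πDt)) = 1.6/(0.24 × 7.1 × 62.92) = 0.01492 kg/m³.
(x−vt)²/(4Dt) = (-39)²/(4 × 0.15 × 2100) = 1.207; exp(−1.207) = 0.2991.
C = 0.01492 × 0.2991 = 0.00446 kg/m³.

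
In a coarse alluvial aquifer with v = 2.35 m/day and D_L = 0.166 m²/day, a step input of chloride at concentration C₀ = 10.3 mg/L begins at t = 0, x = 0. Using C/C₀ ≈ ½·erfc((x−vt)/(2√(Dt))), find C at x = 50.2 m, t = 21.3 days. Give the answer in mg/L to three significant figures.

For a continuous step input, C/C₀ ≈ ½·erfc((x−vt)/(2√(Dt))).
vt = 2.35 × 21.3 = 50.055 m and 2√(Dt) = 2√(0.166 × 21.3) = 3.761 m.
Argument (x−vt)/(2√(Dt)) = (50.2 − 50.055)/3.761 = 0.03855; ½·erfc(0.03855) = 0.4783.
C = 10.3 × 0.4783 = 4.93 mg/L.

4.93 mg/L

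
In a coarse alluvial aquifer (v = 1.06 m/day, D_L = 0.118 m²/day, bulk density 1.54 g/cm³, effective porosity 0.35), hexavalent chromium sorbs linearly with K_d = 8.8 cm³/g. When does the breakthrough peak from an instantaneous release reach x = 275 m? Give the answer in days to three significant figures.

10300 days

Retardation factor R = 1 + ρ_b·K_d/n = 1 + 1.54 × 8.8/0.35 = 39.72.
Sorption retards both mechanisms: v_R = v/R = 0.02669 m/day, D_R = D/R = 0.002971 m²/day.
Peak time from v_R²t² + 2D_R t − x² = 0: t = (√(D_R² + v_R²x²) − D_R)/v_R².
√(D_R² + v_R²x²) = √(0.002971² + 0.02669² × 275²) = 7.340; v_R² = 0.0007124.
t = (7.340 − 0.002971)/0.0007124 = 10300 days.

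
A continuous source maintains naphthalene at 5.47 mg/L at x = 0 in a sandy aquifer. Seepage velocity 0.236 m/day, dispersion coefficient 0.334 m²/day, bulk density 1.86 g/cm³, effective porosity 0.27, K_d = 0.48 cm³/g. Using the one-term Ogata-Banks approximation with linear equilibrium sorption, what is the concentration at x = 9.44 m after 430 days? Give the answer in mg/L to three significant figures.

Retardation factor R = 1 + ρ_b·K_d/n = 1 + 1.86 × 0.48/0.27 = 4.307.
Sorption retards both mechanisms: v_R = v/R = 0.05479 m/day, D_R = D/R = 0.07755 m²/day.
v_R·t = 0.05479 × 430 = 23.5597 m; 2√(D_R t) = 11.55 m; argument = (9.44 − 23.5597)/11.55 = -1.222.
C = C₀ × ½·erfc(-1.222) = 5.47 × 0.9580 = 5.24 mg/L.

5.24 mg/L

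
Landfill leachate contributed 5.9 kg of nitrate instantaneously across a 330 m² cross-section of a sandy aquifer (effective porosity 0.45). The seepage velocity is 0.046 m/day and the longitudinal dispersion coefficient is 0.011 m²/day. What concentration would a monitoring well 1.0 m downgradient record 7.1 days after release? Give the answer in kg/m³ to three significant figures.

For an instantaneous plane source, C(x,t) = M/(n_e·A·√(4πDt)) · exp(−(x−vt)²/(4Dt)), with n_e·A the pore (flow) area.
Plume center vt = 0.046 × 7.1 = 0.3266 m, so the well at 1.0 m is 0.6734 m downgradient of the peak.
√(4πDt) = 0.9907 m, giving peak height M/(n_e·A·√(4πDt)) = 5.9/(0.45 × 330 × 0.9907) = 0.04010 kg/m³.
(x−vt)²/(4Dt) = (0.6734)²/(4 × 0.011 × 7.1) = 1.452; exp(−1.452) = 0.2341.
C = 0.04010 × 0.2341 = 0.00939 kg/m³.

0.00939 kg/m³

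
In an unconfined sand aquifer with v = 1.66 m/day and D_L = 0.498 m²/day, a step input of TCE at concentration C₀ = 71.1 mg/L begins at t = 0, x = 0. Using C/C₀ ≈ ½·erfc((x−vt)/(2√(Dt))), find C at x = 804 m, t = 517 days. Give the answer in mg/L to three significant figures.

70.5 mg/L

For a continuous step input, C/C₀ ≈ ½·erfc((x−vt)/(2√(Dt))).
vt = 1.66 × 517 = 858.22 m and 2√(Dt) = 2√(0.498 × 517) = 32.09 m.
Argument (x−vt)/(2√(Dt)) = (804 − 858.22)/32.09 = -1.690; ½·erfc(-1.690) = 0.9916.
C = 71.1 × 0.9916 = 70.5 mg/L.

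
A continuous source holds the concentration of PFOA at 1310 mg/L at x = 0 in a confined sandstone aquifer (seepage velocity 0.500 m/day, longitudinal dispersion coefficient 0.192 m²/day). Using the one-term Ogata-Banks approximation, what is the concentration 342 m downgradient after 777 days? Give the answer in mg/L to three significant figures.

1310 mg/L

For a continuous step input, C/C₀ ≈ ½·erfc((x−vt)/(2√(Dt))).
vt = 0.500 × 777 = 388.5 m and 2√(Dt) = 2√(0.192 × 777) = 24.43 m.
Argument (x−vt)/(2√(Dt)) = (342 − 388.5)/24.43 = -1.903; ½·erfc(-1.903) = 0.9964.
C = 1310 × 0.9964 = 1310 mg/L.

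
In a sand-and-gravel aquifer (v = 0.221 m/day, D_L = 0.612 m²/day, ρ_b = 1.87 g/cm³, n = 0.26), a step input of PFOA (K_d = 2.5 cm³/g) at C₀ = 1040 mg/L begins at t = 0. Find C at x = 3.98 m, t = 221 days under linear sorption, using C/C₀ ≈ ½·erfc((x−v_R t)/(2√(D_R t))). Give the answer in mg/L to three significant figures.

369 mg/L

Retardation factor R = 1 + ρ_b·K_d/n = 1 + 1.87 × 2.5/0.26 = 18.98.
Sorption retards both mechanisms: v_R = v/R = 0.01164 m/day, D_R = D/R = 0.03224 m²/day.
v_R·t = 0.01164 × 221 = 2.57244 m; 2√(D_R t) = 5.339 m; argument = (3.98 − 2.57244)/5.339 = 0.2636.
C = C₀ × ½·erfc(0.2636) = 1040 × 0.3547 = 369 mg/L.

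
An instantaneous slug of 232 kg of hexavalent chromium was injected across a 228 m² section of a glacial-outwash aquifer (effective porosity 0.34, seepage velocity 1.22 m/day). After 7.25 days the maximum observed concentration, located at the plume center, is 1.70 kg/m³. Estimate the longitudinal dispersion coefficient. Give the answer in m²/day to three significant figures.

At the plume center C_max = M/(n_e·A·√(4πDt)), so D = M²/(4πt·(n_e·A·C_max)²).
n_e·A·C_max = 0.34 × 228 × 1.70 = 131.8 kg/m.
D = 232²/(4π × 7.25 × 131.8²) = 0.0340 m²/day.

0.0340 m²/day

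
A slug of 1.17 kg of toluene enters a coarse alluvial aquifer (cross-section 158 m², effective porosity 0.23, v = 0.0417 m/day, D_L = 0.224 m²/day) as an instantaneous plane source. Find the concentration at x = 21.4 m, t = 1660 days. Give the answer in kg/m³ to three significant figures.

For an instantaneous plane source, C(x,t) = M/(n_e·A·√(4πDt)) · exp(−(x−vt)²/(4Dt)), with n_e·A the pore (flow) area.
Plume center vt = 0.0417 × 1660 = 69.222 m, so the well at 21.4 m is 47.822 m upgradient of the peak.
√(4πDt) = 68.36 m, giving peak height M/(n_e·A·√(4πDt)) = 1.17/(0.23 × 158 × 68.36) = 0.0004710 kg/m³.
(x−vt)²/(4Dt) = (-47.822)²/(4 × 0.224 × 1660) = 1.538; exp(−1.538) = 0.2148.
C = 0.0004710 × 0.2148 = 0.000101 kg/m³.

0.000101 kg/m³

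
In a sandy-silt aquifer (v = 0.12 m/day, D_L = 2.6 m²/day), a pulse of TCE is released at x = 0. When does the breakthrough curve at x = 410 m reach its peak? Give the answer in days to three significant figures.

For the 1D instantaneous-source solution, setting ∂C/∂t = 0 at fixed x gives v²t² + 2Dt − x² = 0, so t = (√(D² + v²x²) − D)/v².
√(D² + v²x²) = √(2.6² + 0.12² × 410²) = 49.27; v² = 0.0144.
t = (49.27 − 2.6)/0.0144 = 3240 days (vs. the pure-advection estimate x/v = 3420 d).

3240 days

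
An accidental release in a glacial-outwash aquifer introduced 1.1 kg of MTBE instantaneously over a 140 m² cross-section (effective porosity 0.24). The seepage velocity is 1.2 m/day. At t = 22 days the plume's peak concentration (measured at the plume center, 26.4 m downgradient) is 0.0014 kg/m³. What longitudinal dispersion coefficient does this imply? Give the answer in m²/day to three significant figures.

At the plume center C_max = M/(n_e·A·√(4πDt)), so D = M²/(4πt·(n_e·A·C_max)²).
n_e·A·C_max = 0.24 × 140 × 0.0014 = 0.04704 kg/m.
D = 1.1²/(4π × 22 × 0.04704²) = 1.98 m²/day.

1.98 m²/day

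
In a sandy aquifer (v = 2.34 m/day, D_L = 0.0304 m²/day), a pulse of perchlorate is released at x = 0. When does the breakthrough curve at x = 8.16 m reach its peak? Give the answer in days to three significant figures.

3.48 days

For the 1D instantaneous-source solution, setting ∂C/∂t = 0 at fixed x gives v²t² + 2Dt − x² = 0, so t = (√(D² + v²x²) − D)/v².
√(D² + v²x²) = √(0.0304² + 2.34² × 8.16²) = 19.09; v² = 5.4756.
t = (19.09 − 0.0304)/5.4756 = 3.48 days (vs. the pure-advection estimate x/v = 3.49 d).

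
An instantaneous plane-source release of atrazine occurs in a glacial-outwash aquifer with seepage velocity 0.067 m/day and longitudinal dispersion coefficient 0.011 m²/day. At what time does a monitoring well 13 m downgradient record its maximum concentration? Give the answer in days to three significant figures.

For the 1D instantaneous-source solution, setting ∂C/∂t = 0 at fixed x gives v²t² + 2Dt − x² = 0, so t = (√(D² + v²x²) − D)/v².
√(D² + v²x²) = √(0.011² + 0.067² × 13²) = 0.8711; v² = 0.004489.
t = (0.8711 − 0.011)/0.004489 = 192 days (vs. the pure-advection estimate x/v = 194 d).

192 days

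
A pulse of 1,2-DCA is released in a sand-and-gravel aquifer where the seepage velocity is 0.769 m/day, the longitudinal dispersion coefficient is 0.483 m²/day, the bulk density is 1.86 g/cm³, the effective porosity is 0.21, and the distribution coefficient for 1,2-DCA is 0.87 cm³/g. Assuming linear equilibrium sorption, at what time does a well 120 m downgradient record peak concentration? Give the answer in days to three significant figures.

1350 days

Retardation factor R = 1 + ρ_b·K_d/n = 1 + 1.86 × 0.87/0.21 = 8.706.
Sorption retards both mechanisms: v_R = v/R = 0.08833 m/day, D_R = D/R = 0.05548 m²/day.
Peak time from v_R²t² + 2D_R t − x² = 0: t = (√(D_R² + v_R²x²) − D_R)/v_R².
√(D_R² + v_R²x²) = √(0.05548² + 0.08833² × 120²) = 10.60; v_R² = 0.007802.
t = (10.60 − 0.05548)/0.007802 = 1350 days.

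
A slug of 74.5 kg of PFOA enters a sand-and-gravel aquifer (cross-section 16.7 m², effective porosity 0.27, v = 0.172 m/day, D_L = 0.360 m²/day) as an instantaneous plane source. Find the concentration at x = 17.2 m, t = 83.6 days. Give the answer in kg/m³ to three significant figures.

For an instantaneous plane source, C(x,t) = M/(n_e·A·√(4πDt)) · exp(−(x−vt)²/(4Dt)), with n_e·A the pore (flow) area.
Plume center vt = 0.172 × 83.6 = 14.3792 m, so the well at 17.2 m is 2.8208 m downgradient of the peak.
√(4πDt) = 19.45 m, giving peak height M/(n_e·A·√(4πDt)) = 74.5/(0.27 × 16.7 × 19.45) = 0.8495 kg/m³.
(x−vt)²/(4Dt) = (2.8208)²/(4 × 0.360 × 83.6) = 0.06610; exp(−0.06610) = 0.9360.
C = 0.8495 × 0.9360 = 0.795 kg/m³.

0.795 kg/m³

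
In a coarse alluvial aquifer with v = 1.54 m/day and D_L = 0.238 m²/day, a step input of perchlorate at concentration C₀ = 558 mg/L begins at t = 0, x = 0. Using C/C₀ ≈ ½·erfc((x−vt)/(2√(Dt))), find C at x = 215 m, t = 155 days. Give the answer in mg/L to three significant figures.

556 mg/L

For a continuous step input, C/C₀ ≈ ½·erfc((x−vt)/(2√(Dt))).
vt = 1.54 × 155 = 238.7 m and 2√(Dt) = 2√(0.238 × 155) = 12.15 m.
Argument (x−vt)/(2√(Dt)) = (215 − 238.7)/12.15 = -1.951; ½·erfc(-1.951) = 0.9971.
C = 558 × 0.9971 = 556 mg/L.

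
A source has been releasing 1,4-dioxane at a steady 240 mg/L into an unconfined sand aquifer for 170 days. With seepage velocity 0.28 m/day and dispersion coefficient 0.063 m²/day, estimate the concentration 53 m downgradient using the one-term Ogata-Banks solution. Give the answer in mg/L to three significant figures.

For a continuous step input, C/C₀ ≈ ½·erfc((x−vt)/(2√(Dt))).
vt = 0.28 × 170 = 47.6 m and 2√(Dt) = 2√(0.063 × 170) = 6.545 m.
Argument (x−vt)/(2√(Dt)) = (53 − 47.6)/6.545 = 0.8251; ½·erfc(0.8251) = 0.1216.
C = 240 × 0.1216 = 29.2 mg/L.

29.2 mg/L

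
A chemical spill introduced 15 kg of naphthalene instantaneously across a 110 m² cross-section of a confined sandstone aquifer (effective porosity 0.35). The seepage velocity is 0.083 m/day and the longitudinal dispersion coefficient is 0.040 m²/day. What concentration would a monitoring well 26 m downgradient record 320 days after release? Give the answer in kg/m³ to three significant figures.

For an instantaneous plane source, C(x,t) = M/(n_e·A·√(4πDt)) · exp(−(x−vt)²/(4Dt)), with n_e·A the pore (flow) area.
Plume center vt = 0.083 × 320 = 26.56 m, so the well at 26 m is 0.56 m upgradient of the peak.
√(4πDt) = 12.68 m, giving peak height M/(n_e·A·√(4πDt)) = 15/(0.35 × 110 × 12.68) = 0.03073 kg/m³.
(x−vt)²/(4Dt) = (-0.56)²/(4 × 0.040 × 320) = 0.006125; exp(−0.006125) = 0.9939.
C = 0.03073 × 0.9939 = 0.0305 kg/m³.

0.0305 kg/m³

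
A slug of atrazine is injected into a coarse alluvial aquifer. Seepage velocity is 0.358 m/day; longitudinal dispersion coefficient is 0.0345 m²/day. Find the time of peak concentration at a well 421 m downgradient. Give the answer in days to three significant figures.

For the 1D instantaneous-source solution, setting ∂C/∂t = 0 at fixed x gives v²t² + 2Dt − x² = 0, so t = (√(D² + v²x²) − D)/v².
√(D² + v²x²) = √(0.0345² + 0.358² × 421²) = 150.7; v² = 0.128164.
t = (150.7 − 0.0345)/0.128164 = 1180 days (vs. the pure-advection estimate x/v = 1180 d).

1180 days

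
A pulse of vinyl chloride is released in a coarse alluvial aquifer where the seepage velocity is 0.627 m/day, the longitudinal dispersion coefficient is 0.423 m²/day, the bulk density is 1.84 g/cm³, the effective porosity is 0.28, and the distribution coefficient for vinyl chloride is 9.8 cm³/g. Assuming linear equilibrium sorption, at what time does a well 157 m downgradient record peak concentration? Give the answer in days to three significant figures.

16300 days

Retardation factor R = 1 + ρ_b·K_d/n = 1 + 1.84 × 9.8/0.28 = 65.40.
Sorption retards both mechanisms: v_R = v/R = 0.009587 m/day, D_R = D/R = 0.006468 m²/day.
Peak time from v_R²t² + 2D_R t − x² = 0: t = (√(D_R² + v_R²x²) − D_R)/v_R².
√(D_R² + v_R²x²) = √(0.006468² + 0.009587² × 157²) = 1.505; v_R² = 9.191e-05.
t = (1.505 − 0.006468)/9.191e-05 = 16300 days.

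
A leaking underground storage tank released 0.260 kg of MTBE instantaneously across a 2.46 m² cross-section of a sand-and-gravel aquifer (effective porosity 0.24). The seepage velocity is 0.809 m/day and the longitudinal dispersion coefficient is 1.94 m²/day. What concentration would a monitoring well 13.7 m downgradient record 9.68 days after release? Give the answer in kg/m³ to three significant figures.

0.0181 kg/m³

For an instantaneous plane source, C(x,t) = M/(n_e·A·√(4πDt)) · exp(−(x−vt)²/(4Dt)), with n_e·A the pore (flow) area.
Plume center vt = 0.809 × 9.68 = 7.83112 m, so the well at 13.7 m is 5.86888 m downgradient of the peak.
√(4πDt) = 15.36 m, giving peak height M/(n_e·A·√(4πDt)) = 0.260/(0.24 × 2.46 × 15.36) = 0.02867 kg/m³.
(x−vt)²/(4Dt) = (5.86888)²/(4 × 1.94 × 9.68) = 0.4585; exp(−0.4585) = 0.6322.
C = 0.02867 × 0.6322 = 0.0181 kg/m³.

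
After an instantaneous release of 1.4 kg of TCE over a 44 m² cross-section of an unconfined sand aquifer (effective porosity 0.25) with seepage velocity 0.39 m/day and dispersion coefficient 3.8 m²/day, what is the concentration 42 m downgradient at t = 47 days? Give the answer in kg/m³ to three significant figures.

0.00123 kg/m³

For an instantaneous plane source, C(x,t) = M/(n_e·A·√(4πDt)) · exp(−(x−vt)²/(4Dt)), with n_e·A the pore (flow) area.
Plume center vt = 0.39 × 47 = 18.33 m, so the well at 42 m is 23.67 m downgradient of the peak.
√(4πDt) = 47.37 m, giving peak height M/(n_e·A·√(4πDt)) = 1.4/(0.25 × 44 × 47.37) = 0.002687 kg/m³.
(x−vt)²/(4Dt) = (23.67)²/(4 × 3.8 × 47) = 0.7843; exp(−0.7843) = 0.4564.
C = 0.002687 × 0.4564 = 0.00123 kg/m³.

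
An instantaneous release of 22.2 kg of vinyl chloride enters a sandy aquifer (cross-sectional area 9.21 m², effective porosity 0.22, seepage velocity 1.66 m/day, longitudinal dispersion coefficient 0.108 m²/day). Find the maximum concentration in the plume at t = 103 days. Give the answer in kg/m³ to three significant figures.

The peak of an instantaneous 1D plume sits at x = vt; there the Gaussian factor is 1 and C_max = M/(n_e·A·√(4πDt)), where n_e·A is the pore area the mass is dissolved in.
√(4πDt) = √(4π × 0.108 × 103) = 11.82 m, so C_max = 22.2/(0.22 × 9.21 × 11.82) = 0.927 kg/m³.

0.927 kg/m³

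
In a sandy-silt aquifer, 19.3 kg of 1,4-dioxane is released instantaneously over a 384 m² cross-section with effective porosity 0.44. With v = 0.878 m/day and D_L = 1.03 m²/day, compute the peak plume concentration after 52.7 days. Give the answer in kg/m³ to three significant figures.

The peak of an instantaneous 1D plume sits at x = vt; there the Gaussian factor is 1 and C_max = M/(n_e·A·√(4πDt)), where n_e·A is the pore area the mass is dissolved in.
√(4πDt) = √(4π × 1.03 × 52.7) = 26.12 m, so C_max = 19.3/(0.44 × 384 × 26.12) = 0.00437 kg/m³.

0.00437 kg/m³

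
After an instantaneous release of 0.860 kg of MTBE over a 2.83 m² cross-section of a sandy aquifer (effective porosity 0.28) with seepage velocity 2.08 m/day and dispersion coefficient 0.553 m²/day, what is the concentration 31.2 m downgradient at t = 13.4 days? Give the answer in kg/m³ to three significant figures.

0.0774 kg/m³

For an instantaneous plane source, C(x,t) = M/(n_e·A·√(4πDt)) · exp(−(x−vt)²/(4Dt)), with n_e·A the pore (flow) area.
Plume center vt = 2.08 × 13.4 = 27.872 m, so the well at 31.2 m is 3.328 m downgradient of the peak.
√(4πDt) = 9.650 m, giving peak height M/(n_e·A·√(4πDt)) = 0.860/(0.28 × 2.83 × 9.650) = 0.1125 kg/m³.
(x−vt)²/(4Dt) = (3.328)²/(4 × 0.553 × 13.4) = 0.3737; exp(−0.3737) = 0.6882.
C = 0.1125 × 0.6882 = 0.0774 kg/m³.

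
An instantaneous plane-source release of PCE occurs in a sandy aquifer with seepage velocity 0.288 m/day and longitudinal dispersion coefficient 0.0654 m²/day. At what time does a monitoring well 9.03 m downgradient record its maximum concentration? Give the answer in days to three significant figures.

For the 1D instantaneous-source solution, setting ∂C/∂t = 0 at fixed x gives v²t² + 2Dt − x² = 0, so t = (√(D² + v²x²) − D)/v².
√(D² + v²x²) = √(0.0654² + 0.288² × 9.03²) = 2.601; v² = 0.082944.
t = (2.601 − 0.0654)/0.082944 = 30.6 days (vs. the pure-advection estimate x/v = 31.4 d).

30.6 days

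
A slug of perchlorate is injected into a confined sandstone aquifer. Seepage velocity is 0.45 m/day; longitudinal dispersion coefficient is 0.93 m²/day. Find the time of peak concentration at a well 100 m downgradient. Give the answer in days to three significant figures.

218 days

For the 1D instantaneous-source solution, setting ∂C/∂t = 0 at fixed x gives v²t² + 2Dt − x² = 0, so t = (√(D² + v²x²) − D)/v².
√(D² + v²x²) = √(0.93² + 0.45² × 100²) = 45.01; v² = 0.2025.
t = (45.01 − 0.93)/0.2025 = 218 days (vs. the pure-advection estimate x/v = 222 d).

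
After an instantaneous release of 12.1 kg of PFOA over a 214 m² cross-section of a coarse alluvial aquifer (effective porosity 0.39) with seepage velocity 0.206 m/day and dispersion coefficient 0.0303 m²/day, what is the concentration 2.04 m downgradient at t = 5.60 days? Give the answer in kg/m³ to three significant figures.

0.0312 kg/m³

For an instantaneous plane source, C(x,t) = M/(n_e·A·√(4πDt)) · exp(−(x−vt)²/(4Dt)), with n_e·A the pore (flow) area.
Plume center vt = 0.206 × 5.60 = 1.1536 m, so the well at 2.04 m is 0.8864 m downgradient of the peak.
√(4πDt) = 1.460 m, giving peak height M/(n_e·A·√(4πDt)) = 12.1/(0.39 × 214 × 1.460) = 0.09930 kg/m³.
(x−vt)²/(4Dt) = (0.8864)²/(4 × 0.0303 × 5.60) = 1.158; exp(−1.158) = 0.3141.
C = 0.09930 × 0.3141 = 0.0312 kg/m³.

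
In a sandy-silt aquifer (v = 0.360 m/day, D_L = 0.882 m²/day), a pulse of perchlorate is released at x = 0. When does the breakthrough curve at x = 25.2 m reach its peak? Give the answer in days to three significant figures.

For the 1D instantaneous-source solution, setting ∂C/∂t = 0 at fixed x gives v²t² + 2Dt − x² = 0, so t = (√(D² + v²x²) − D)/v².
√(D² + v²x²) = √(0.882² + 0.360² × 25.2²) = 9.115; v² = 0.1296.
t = (9.115 − 0.882)/0.1296 = 63.5 days (vs. the pure-advection estimate x/v = 70.0 d).

63.5 days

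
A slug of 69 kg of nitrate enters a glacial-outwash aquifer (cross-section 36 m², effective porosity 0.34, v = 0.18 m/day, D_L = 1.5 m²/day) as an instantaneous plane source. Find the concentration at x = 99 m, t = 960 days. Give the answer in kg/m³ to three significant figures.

For an instantaneous plane source, C(x,t) = M/(n_e·A·√(4πDt)) · exp(−(x−vt)²/(4Dt)), with n_e·A the pore (flow) area.
Plume center vt = 0.18 × 960 = 172.8 m, so the well at 99 m is 73.8 m upgradient of the peak.
√(4πDt) = 134.5 m, giving peak height M/(n_e·A·√(4πDt)) = 69/(0.34 × 36 × 134.5) = 0.04191 kg/m³.
(x−vt)²/(4Dt) = (-73.8)²/(4 × 1.5 × 960) = 0.9456; exp(−0.9456) = 0.3884.
C = 0.04191 × 0.3884 = 0.0163 kg/m³.

0.0163 kg/m³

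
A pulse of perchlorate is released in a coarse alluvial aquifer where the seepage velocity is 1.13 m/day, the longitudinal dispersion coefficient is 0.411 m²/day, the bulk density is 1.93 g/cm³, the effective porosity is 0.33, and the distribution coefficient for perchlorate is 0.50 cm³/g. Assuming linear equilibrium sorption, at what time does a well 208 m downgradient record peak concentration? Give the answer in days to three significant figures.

721 days

Retardation factor R = 1 + ρ_b·K_d/n = 1 + 1.93 × 0.50/0.33 = 3.924.
Sorption retards both mechanisms: v_R = v/R = 0.2880 m/day, D_R = D/R = 0.1047 m²/day.
Peak time from v_R²t² + 2D_R t − x² = 0: t = (√(D_R² + v_R²x²) − D_R)/v_R².
√(D_R² + v_R²x²) = √(0.1047² + 0.2880² × 208²) = 59.90; v_R² = 0.08294.
t = (59.90 − 0.1047)/0.08294 = 721 days.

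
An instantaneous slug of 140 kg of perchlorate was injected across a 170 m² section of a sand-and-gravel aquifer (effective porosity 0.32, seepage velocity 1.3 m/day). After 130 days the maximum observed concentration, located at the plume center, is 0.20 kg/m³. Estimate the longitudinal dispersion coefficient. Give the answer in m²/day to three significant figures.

At the plume center C_max = M/(n_e·A·√(4πDt)), so D = M²/(4πt·(n_e·A·C_max)²).
n_e·A·C_max = 0.32 × 170 × 0.20 = 10.88 kg/m.
D = 140²/(4π × 130 × 10.88²) = 0.101 m²/day.

0.101 m²/day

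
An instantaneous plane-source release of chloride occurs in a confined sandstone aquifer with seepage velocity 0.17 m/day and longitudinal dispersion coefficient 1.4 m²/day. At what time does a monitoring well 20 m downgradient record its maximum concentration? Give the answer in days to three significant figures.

78.8 days

For the 1D instantaneous-source solution, setting ∂C/∂t = 0 at fixed x gives v²t² + 2Dt − x² = 0, so t = (√(D² + v²x²) − D)/v².
√(D² + v²x²) = √(1.4² + 0.17² × 20²) = 3.677; v² = 0.0289.
t = (3.677 − 1.4)/0.0289 = 78.8 days (vs. the pure-advection estimate x/v = 118 d).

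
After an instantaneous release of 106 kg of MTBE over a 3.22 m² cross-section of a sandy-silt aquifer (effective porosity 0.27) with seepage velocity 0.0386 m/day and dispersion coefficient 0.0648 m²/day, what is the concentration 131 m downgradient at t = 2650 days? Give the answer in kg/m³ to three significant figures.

For an instantaneous plane source, C(x,t) = M/(n_e·A·√(4πDt)) · exp(−(x−vt)²/(4Dt)), with n_e·A the pore (flow) area.
Plume center vt = 0.0386 × 2650 = 102.29 m, so the well at 131 m is 28.71 m downgradient of the peak.
√(4πDt) = 46.45 m, giving peak height M/(n_e·A·√(4πDt)) = 106/(0.27 × 3.22 × 46.45) = 2.625 kg/m³.
(x−vt)²/(4Dt) = (28.71)²/(4 × 0.0648 × 2650) = 1.200; exp(−1.200) = 0.3012.
C = 2.625 × 0.3012 = 0.791 kg/m³.

0.791 kg/m³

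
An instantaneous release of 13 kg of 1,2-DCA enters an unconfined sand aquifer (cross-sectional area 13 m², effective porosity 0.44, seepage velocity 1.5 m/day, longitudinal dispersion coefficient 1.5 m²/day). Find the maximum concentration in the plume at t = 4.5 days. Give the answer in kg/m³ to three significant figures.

The peak of an instantaneous 1D plume sits at x = vt; there the Gaussian factor is 1 and C_max = M/(n_e·A·√(4πDt)), where n_e·A is the pore area the mass is dissolved in.
√(4πDt) = √(4π × 1.5 × 4.5) = 9.210 m, so C_max = 13/(0.44 × 13 × 9.210) = 0.247 kg/m³.

0.247 kg/m³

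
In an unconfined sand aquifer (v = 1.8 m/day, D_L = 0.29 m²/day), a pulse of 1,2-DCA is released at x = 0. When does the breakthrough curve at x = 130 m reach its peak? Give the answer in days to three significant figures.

For the 1D instantaneous-source solution, setting ∂C/∂t = 0 at fixed x gives v²t² + 2Dt − x² = 0, so t = (√(D² + v²x²) − D)/v².
√(D² + v²x²) = √(0.29² + 1.8² × 130²) = 234.0; v² = 3.24.
t = (234.0 − 0.29)/3.24 = 72.1 days (vs. the pure-advection estimate x/v = 72.2 d).

72.1 days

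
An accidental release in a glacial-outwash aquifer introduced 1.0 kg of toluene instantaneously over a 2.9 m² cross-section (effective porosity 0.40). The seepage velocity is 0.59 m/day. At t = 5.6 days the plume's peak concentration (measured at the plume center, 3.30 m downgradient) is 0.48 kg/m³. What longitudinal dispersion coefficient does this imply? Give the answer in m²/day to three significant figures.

0.0458 m²/day

At the plume center C_max = M/(n_e·A·√(4πDt)), so D = M²/(4πt·(n_e·A·C_max)²).
n_e·A·C_max = 0.40 × 2.9 × 0.48 = 0.5568 kg/m.
D = 1.0²/(4π × 5.6 × 0.5568²) = 0.0458 m²/day.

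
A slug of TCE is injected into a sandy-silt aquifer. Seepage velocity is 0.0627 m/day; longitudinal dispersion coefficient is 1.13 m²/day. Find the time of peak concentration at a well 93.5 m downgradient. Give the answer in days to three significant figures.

For the 1D instantaneous-source solution, setting ∂C/∂t = 0 at fixed x gives v²t² + 2Dt − x² = 0, so t = (√(D² + v²x²) − D)/v².
√(D² + v²x²) = √(1.13² + 0.0627² × 93.5²) = 5.970; v² = 0.00393129.
t = (5.970 − 1.13)/0.00393129 = 1230 days (vs. the pure-advection estimate x/v = 1490 d).

1230 days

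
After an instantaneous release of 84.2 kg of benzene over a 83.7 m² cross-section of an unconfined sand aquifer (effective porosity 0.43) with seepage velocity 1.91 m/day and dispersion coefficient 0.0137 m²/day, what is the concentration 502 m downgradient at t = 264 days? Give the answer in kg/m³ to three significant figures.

0.245 kg/m³

For an instantaneous plane source, C(x,t) = M/(n_e·A·√(4πDt)) · exp(−(x−vt)²/(4Dt)), with n_e·A the pore (flow) area.
Plume center vt = 1.91 × 264 = 504.24 m, so the well at 502 m is 2.24 m upgradient of the peak.
√(4πDt) = 6.742 m, giving peak height M/(n_e·A·√(4πDt)) = 84.2/(0.43 × 83.7 × 6.742) = 0.3470 kg/m³.
(x−vt)²/(4Dt) = (-2.24)²/(4 × 0.0137 × 264) = 0.3468; exp(−0.3468) = 0.7069.
C = 0.3470 × 0.7069 = 0.245 kg/m³.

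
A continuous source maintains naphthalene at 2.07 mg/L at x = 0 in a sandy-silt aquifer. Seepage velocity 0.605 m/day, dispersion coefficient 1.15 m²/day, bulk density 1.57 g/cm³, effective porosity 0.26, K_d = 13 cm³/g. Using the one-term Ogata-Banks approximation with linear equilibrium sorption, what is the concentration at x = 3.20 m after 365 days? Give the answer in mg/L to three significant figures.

0.928 mg/L

Retardation factor R = 1 + ρ_b·K_d/n = 1 + 1.57 × 13/0.26 = 79.50.
Sorption retards both mechanisms: v_R = v/R = 0.007610 m/day, D_R = D/R = 0.01447 m²/day.
v_R·t = 0.007610 × 365 = 2.77765 m; 2√(D_R t) = 4.596 m; argument = (3.20 − 2.77765)/4.596 = 0.09190.
C = C₀ × ½·erfc(0.09190) = 2.07 × 0.4483 = 0.928 mg/L.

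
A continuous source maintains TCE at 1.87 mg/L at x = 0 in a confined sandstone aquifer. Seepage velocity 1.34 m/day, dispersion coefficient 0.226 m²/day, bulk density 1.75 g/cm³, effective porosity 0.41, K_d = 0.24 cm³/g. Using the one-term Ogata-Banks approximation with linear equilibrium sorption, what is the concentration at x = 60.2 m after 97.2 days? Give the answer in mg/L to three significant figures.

Retardation factor R = 1 + ρ_b·K_d/n = 1 + 1.75 × 0.24/0.41 = 2.024.
Sorption retards both mechanisms: v_R = v/R = 0.6621 m/day, D_R = D/R = 0.1117 m²/day.
v_R·t = 0.6621 × 97.2 = 64.35612 m; 2√(D_R t) = 6.590 m; argument = (60.2 − 64.35612)/6.590 = -0.6307.
C = C₀ × ½·erfc(-0.6307) = 1.87 × 0.8138 = 1.52 mg/L.

1.52 mg/L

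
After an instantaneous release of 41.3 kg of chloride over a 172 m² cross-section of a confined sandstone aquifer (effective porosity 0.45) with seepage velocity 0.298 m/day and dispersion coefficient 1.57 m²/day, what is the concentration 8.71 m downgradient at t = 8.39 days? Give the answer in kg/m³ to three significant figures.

For an instantaneous plane source, C(x,t) = M/(n_e·A·√(4πDt)) · exp(−(x−vt)²/(4Dt)), with n_e·A the pore (flow) area.
Plume center vt = 0.298 × 8.39 = 2.50022 m, so the well at 8.71 m is 6.20978 m downgradient of the peak.
√(4πDt) = 12.87 m, giving peak height M/(n_e·A·√(4πDt)) = 41.3/(0.45 × 172 × 12.87) = 0.04146 kg/m³.
(x−vt)²/(4Dt) = (6.20978)²/(4 × 1.57 × 8.39) = 0.7319; exp(−0.7319) = 0.4810.
C = 0.04146 × 0.4810 = 0.0199 kg/m³.

0.0199 kg/m³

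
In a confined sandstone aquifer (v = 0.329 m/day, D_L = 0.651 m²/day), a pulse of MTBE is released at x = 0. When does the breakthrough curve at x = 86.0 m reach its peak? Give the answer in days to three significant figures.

255 days

For the 1D instantaneous-source solution, setting ∂C/∂t = 0 at fixed x gives v²t² + 2Dt − x² = 0, so t = (√(D² + v²x²) − D)/v².
√(D² + v²x²) = √(0.651² + 0.329² × 86.0²) = 28.30; v² = 0.108241.
t = (28.30 − 0.651)/0.108241 = 255 days (vs. the pure-advection estimate x/v = 261 d).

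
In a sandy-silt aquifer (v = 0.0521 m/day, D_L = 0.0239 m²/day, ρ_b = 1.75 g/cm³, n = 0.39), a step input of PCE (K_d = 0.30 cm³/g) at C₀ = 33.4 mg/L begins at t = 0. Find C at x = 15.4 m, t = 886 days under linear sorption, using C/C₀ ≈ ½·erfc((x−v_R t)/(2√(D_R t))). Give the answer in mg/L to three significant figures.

Retardation factor R = 1 + ρ_b·K_d/n = 1 + 1.75 × 0.30/0.39 = 2.346.
Sorption retards both mechanisms: v_R = v/R = 0.02221 m/day, D_R = D/R = 0.01019 m²/day.
v_R·t = 0.02221 × 886 = 19.67806 m; 2√(D_R t) = 6.009 m; argument = (15.4 − 19.67806)/6.009 = -0.7119.
C = C₀ × ½·erfc(-0.7119) = 33.4 × 0.8430 = 28.2 mg/L.

28.2 mg/L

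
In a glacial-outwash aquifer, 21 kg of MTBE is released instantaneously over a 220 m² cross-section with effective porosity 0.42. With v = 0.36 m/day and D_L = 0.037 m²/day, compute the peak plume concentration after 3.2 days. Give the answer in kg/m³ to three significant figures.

0.186 kg/m³

The peak of an instantaneous 1D plume sits at x = vt; there the Gaussian factor is 1 and C_max = M/(n_e·A·√(4πDt)), where n_e·A is the pore area the mass is dissolved in.
√(4πDt) = √(4π × 0.037 × 3.2) = 1.220 m, so C_max = 21/(0.42 × 220 × 1.220) = 0.186 kg/m³.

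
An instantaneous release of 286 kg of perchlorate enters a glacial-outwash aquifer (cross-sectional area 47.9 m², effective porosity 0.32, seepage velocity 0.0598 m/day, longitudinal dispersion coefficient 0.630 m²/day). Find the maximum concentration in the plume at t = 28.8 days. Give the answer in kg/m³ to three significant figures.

1.24 kg/m³

The peak of an instantaneous 1D plume sits at x = vt; there the Gaussian factor is 1 and C_max = M/(n_e·A·√(4πDt)), where n_e·A is the pore area the mass is dissolved in.
√(4πDt) = √(4π × 0.630 × 28.8) = 15.10 m, so C_max = 286/(0.32 × 47.9 × 15.10) = 1.24 kg/m³.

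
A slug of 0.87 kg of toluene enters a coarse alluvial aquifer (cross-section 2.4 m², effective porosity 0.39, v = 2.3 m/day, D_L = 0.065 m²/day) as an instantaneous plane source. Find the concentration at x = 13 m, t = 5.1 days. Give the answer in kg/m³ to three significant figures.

For an instantaneous plane source, C(x,t) = M/(n_e·A·√(4πDt)) · exp(−(x−vt)²/(4Dt)), with n_e·A the pore (flow) area.
Plume center vt = 2.3 × 5.1 = 11.73 m, so the well at 13 m is 1.27 m downgradient of the peak.
√(4πDt) = 2.041 m, giving peak height M/(n_e·A·√(4πDt)) = 0.87/(0.39 × 2.4 × 2.041) = 0.4554 kg/m³.
(x−vt)²/(4Dt) = (1.27)²/(4 × 0.065 × 5.1) = 1.216; exp(−1.216) = 0.2964.
C = 0.4554 × 0.2964 = 0.135 kg/m³.

0.135 kg/m³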